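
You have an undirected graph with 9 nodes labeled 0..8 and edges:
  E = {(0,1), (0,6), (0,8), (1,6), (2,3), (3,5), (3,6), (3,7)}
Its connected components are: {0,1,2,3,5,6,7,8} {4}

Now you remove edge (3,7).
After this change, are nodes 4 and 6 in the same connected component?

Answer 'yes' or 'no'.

Initial components: {0,1,2,3,5,6,7,8} {4}
Removing edge (3,7): it was a bridge — component count 2 -> 3.
New components: {0,1,2,3,5,6,8} {4} {7}
Are 4 and 6 in the same component? no

Answer: no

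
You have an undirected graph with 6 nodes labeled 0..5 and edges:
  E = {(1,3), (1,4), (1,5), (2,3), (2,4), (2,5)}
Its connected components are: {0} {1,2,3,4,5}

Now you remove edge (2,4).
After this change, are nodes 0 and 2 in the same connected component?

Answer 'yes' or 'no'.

Initial components: {0} {1,2,3,4,5}
Removing edge (2,4): not a bridge — component count unchanged at 2.
New components: {0} {1,2,3,4,5}
Are 0 and 2 in the same component? no

Answer: no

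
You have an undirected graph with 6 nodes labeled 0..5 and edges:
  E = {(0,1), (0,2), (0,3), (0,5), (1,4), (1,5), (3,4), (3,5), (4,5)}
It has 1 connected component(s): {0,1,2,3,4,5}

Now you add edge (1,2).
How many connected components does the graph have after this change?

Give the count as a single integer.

Answer: 1

Derivation:
Initial component count: 1
Add (1,2): endpoints already in same component. Count unchanged: 1.
New component count: 1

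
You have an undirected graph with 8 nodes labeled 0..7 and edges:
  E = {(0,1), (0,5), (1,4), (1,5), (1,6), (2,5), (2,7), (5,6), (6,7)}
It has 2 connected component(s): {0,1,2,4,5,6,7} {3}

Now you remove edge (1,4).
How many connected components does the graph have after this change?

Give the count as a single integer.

Answer: 3

Derivation:
Initial component count: 2
Remove (1,4): it was a bridge. Count increases: 2 -> 3.
  After removal, components: {0,1,2,5,6,7} {3} {4}
New component count: 3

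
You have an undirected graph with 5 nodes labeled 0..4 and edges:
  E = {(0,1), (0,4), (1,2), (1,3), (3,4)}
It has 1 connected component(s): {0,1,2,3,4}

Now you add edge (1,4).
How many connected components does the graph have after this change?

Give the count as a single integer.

Initial component count: 1
Add (1,4): endpoints already in same component. Count unchanged: 1.
New component count: 1

Answer: 1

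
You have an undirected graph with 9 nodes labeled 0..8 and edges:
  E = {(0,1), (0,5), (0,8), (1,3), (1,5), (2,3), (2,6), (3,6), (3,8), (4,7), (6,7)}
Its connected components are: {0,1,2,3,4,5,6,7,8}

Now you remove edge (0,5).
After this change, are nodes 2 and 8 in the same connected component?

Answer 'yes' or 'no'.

Initial components: {0,1,2,3,4,5,6,7,8}
Removing edge (0,5): not a bridge — component count unchanged at 1.
New components: {0,1,2,3,4,5,6,7,8}
Are 2 and 8 in the same component? yes

Answer: yes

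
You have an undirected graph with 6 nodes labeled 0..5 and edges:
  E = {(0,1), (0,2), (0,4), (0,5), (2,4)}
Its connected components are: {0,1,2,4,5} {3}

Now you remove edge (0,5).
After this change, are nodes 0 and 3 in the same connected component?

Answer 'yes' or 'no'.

Answer: no

Derivation:
Initial components: {0,1,2,4,5} {3}
Removing edge (0,5): it was a bridge — component count 2 -> 3.
New components: {0,1,2,4} {3} {5}
Are 0 and 3 in the same component? no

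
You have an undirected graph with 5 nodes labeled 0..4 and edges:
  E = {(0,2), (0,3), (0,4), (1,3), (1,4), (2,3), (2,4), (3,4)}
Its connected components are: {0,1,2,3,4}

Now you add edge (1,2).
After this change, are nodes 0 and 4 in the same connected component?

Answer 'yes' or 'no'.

Answer: yes

Derivation:
Initial components: {0,1,2,3,4}
Adding edge (1,2): both already in same component {0,1,2,3,4}. No change.
New components: {0,1,2,3,4}
Are 0 and 4 in the same component? yes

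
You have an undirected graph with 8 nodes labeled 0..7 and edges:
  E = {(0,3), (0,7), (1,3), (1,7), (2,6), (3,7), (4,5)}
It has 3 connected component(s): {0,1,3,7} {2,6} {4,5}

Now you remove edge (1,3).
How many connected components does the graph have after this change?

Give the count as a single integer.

Answer: 3

Derivation:
Initial component count: 3
Remove (1,3): not a bridge. Count unchanged: 3.
  After removal, components: {0,1,3,7} {2,6} {4,5}
New component count: 3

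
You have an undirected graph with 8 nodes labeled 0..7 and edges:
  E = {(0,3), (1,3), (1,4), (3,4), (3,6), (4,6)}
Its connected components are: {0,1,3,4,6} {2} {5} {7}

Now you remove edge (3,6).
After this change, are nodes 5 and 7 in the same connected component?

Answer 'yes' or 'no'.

Answer: no

Derivation:
Initial components: {0,1,3,4,6} {2} {5} {7}
Removing edge (3,6): not a bridge — component count unchanged at 4.
New components: {0,1,3,4,6} {2} {5} {7}
Are 5 and 7 in the same component? no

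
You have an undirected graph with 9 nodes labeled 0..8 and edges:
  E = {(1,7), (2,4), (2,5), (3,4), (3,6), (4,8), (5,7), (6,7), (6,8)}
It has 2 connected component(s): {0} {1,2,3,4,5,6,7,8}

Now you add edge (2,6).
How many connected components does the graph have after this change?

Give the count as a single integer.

Initial component count: 2
Add (2,6): endpoints already in same component. Count unchanged: 2.
New component count: 2

Answer: 2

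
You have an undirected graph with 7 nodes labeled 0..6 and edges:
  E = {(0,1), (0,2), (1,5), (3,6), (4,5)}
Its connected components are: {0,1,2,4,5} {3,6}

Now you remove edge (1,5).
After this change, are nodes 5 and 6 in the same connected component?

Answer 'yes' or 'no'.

Answer: no

Derivation:
Initial components: {0,1,2,4,5} {3,6}
Removing edge (1,5): it was a bridge — component count 2 -> 3.
New components: {0,1,2} {3,6} {4,5}
Are 5 and 6 in the same component? no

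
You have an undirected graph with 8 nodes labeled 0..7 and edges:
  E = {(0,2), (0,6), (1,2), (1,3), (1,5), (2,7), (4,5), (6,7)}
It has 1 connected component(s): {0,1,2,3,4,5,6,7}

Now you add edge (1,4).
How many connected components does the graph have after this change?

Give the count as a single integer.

Answer: 1

Derivation:
Initial component count: 1
Add (1,4): endpoints already in same component. Count unchanged: 1.
New component count: 1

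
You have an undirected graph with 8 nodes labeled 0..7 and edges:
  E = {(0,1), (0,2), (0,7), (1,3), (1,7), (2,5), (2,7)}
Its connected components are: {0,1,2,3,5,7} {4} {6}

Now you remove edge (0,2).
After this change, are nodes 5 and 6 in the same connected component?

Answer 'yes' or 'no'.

Answer: no

Derivation:
Initial components: {0,1,2,3,5,7} {4} {6}
Removing edge (0,2): not a bridge — component count unchanged at 3.
New components: {0,1,2,3,5,7} {4} {6}
Are 5 and 6 in the same component? no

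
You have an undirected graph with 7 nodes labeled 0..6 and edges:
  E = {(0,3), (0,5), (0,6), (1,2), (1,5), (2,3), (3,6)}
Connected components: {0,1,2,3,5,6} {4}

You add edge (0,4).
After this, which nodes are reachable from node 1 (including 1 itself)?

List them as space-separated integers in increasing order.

Before: nodes reachable from 1: {0,1,2,3,5,6}
Adding (0,4): merges 1's component with another. Reachability grows.
After: nodes reachable from 1: {0,1,2,3,4,5,6}

Answer: 0 1 2 3 4 5 6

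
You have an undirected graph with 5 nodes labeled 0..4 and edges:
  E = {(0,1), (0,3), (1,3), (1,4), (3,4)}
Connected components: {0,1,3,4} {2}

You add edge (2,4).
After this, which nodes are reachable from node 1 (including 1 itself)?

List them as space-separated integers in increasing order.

Answer: 0 1 2 3 4

Derivation:
Before: nodes reachable from 1: {0,1,3,4}
Adding (2,4): merges 1's component with another. Reachability grows.
After: nodes reachable from 1: {0,1,2,3,4}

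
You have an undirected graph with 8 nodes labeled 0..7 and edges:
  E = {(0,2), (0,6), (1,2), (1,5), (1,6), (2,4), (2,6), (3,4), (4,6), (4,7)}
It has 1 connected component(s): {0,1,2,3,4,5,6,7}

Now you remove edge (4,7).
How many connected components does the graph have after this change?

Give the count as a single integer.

Initial component count: 1
Remove (4,7): it was a bridge. Count increases: 1 -> 2.
  After removal, components: {0,1,2,3,4,5,6} {7}
New component count: 2

Answer: 2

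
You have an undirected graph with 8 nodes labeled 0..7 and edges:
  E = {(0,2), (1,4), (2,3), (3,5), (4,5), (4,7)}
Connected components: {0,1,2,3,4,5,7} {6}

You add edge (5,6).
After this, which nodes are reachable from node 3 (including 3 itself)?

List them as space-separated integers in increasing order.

Answer: 0 1 2 3 4 5 6 7

Derivation:
Before: nodes reachable from 3: {0,1,2,3,4,5,7}
Adding (5,6): merges 3's component with another. Reachability grows.
After: nodes reachable from 3: {0,1,2,3,4,5,6,7}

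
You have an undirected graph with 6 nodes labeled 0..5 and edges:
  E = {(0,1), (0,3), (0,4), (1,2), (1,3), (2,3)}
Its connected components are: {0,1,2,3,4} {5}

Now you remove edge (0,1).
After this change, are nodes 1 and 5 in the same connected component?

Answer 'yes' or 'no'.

Answer: no

Derivation:
Initial components: {0,1,2,3,4} {5}
Removing edge (0,1): not a bridge — component count unchanged at 2.
New components: {0,1,2,3,4} {5}
Are 1 and 5 in the same component? no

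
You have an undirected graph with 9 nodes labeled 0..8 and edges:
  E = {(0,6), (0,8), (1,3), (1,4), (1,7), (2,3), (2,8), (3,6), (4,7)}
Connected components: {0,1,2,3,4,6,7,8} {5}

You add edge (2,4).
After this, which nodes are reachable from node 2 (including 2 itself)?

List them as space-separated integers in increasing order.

Answer: 0 1 2 3 4 6 7 8

Derivation:
Before: nodes reachable from 2: {0,1,2,3,4,6,7,8}
Adding (2,4): both endpoints already in same component. Reachability from 2 unchanged.
After: nodes reachable from 2: {0,1,2,3,4,6,7,8}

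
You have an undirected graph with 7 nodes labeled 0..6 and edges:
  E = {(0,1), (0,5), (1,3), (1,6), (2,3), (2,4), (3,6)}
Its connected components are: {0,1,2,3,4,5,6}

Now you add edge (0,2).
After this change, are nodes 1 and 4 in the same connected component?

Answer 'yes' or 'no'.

Answer: yes

Derivation:
Initial components: {0,1,2,3,4,5,6}
Adding edge (0,2): both already in same component {0,1,2,3,4,5,6}. No change.
New components: {0,1,2,3,4,5,6}
Are 1 and 4 in the same component? yes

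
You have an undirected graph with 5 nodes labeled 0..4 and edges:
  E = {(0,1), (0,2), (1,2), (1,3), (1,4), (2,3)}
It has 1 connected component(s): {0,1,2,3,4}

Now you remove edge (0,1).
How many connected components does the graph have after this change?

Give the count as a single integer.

Initial component count: 1
Remove (0,1): not a bridge. Count unchanged: 1.
  After removal, components: {0,1,2,3,4}
New component count: 1

Answer: 1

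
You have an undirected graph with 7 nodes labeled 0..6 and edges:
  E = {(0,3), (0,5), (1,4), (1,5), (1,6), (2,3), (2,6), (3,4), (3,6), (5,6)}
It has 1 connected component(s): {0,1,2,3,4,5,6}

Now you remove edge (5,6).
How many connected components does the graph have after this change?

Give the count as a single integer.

Answer: 1

Derivation:
Initial component count: 1
Remove (5,6): not a bridge. Count unchanged: 1.
  After removal, components: {0,1,2,3,4,5,6}
New component count: 1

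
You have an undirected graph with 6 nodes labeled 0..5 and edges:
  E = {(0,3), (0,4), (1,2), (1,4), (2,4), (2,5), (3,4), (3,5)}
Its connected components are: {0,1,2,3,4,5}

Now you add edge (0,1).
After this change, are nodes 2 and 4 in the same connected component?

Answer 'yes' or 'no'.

Answer: yes

Derivation:
Initial components: {0,1,2,3,4,5}
Adding edge (0,1): both already in same component {0,1,2,3,4,5}. No change.
New components: {0,1,2,3,4,5}
Are 2 and 4 in the same component? yes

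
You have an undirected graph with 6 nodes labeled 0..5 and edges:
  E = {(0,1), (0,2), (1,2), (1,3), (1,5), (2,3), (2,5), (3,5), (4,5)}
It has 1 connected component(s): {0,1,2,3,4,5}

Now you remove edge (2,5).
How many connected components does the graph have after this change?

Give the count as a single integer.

Initial component count: 1
Remove (2,5): not a bridge. Count unchanged: 1.
  After removal, components: {0,1,2,3,4,5}
New component count: 1

Answer: 1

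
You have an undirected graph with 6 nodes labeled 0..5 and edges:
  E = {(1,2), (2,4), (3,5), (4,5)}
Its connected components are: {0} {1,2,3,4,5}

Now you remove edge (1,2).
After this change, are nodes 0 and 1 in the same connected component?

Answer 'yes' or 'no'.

Initial components: {0} {1,2,3,4,5}
Removing edge (1,2): it was a bridge — component count 2 -> 3.
New components: {0} {1} {2,3,4,5}
Are 0 and 1 in the same component? no

Answer: no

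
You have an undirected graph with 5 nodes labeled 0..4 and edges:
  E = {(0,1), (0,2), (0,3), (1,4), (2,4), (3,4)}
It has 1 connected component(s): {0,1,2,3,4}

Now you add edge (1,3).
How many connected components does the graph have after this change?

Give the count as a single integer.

Answer: 1

Derivation:
Initial component count: 1
Add (1,3): endpoints already in same component. Count unchanged: 1.
New component count: 1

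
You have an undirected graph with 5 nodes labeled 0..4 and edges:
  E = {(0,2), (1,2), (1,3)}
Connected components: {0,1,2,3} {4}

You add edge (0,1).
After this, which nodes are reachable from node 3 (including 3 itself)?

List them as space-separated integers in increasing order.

Before: nodes reachable from 3: {0,1,2,3}
Adding (0,1): both endpoints already in same component. Reachability from 3 unchanged.
After: nodes reachable from 3: {0,1,2,3}

Answer: 0 1 2 3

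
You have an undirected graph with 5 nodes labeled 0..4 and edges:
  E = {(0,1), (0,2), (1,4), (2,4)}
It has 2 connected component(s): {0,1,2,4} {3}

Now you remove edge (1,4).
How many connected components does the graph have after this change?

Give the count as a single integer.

Answer: 2

Derivation:
Initial component count: 2
Remove (1,4): not a bridge. Count unchanged: 2.
  After removal, components: {0,1,2,4} {3}
New component count: 2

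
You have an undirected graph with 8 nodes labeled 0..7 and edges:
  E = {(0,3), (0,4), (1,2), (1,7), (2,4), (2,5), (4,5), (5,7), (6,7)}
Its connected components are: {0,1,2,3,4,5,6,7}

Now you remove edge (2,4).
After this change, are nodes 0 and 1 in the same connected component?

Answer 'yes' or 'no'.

Initial components: {0,1,2,3,4,5,6,7}
Removing edge (2,4): not a bridge — component count unchanged at 1.
New components: {0,1,2,3,4,5,6,7}
Are 0 and 1 in the same component? yes

Answer: yes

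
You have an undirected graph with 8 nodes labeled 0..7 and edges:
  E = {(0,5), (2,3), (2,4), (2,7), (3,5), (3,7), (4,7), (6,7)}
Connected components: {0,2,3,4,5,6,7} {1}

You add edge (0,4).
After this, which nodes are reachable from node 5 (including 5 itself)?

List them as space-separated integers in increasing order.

Before: nodes reachable from 5: {0,2,3,4,5,6,7}
Adding (0,4): both endpoints already in same component. Reachability from 5 unchanged.
After: nodes reachable from 5: {0,2,3,4,5,6,7}

Answer: 0 2 3 4 5 6 7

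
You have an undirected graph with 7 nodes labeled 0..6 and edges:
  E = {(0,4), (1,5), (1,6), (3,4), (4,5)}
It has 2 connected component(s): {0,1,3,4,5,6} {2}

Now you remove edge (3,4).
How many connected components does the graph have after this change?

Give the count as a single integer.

Answer: 3

Derivation:
Initial component count: 2
Remove (3,4): it was a bridge. Count increases: 2 -> 3.
  After removal, components: {0,1,4,5,6} {2} {3}
New component count: 3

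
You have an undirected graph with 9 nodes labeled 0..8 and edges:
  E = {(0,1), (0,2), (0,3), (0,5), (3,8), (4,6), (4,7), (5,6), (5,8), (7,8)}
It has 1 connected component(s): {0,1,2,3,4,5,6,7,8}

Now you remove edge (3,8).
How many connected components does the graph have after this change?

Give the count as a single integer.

Answer: 1

Derivation:
Initial component count: 1
Remove (3,8): not a bridge. Count unchanged: 1.
  After removal, components: {0,1,2,3,4,5,6,7,8}
New component count: 1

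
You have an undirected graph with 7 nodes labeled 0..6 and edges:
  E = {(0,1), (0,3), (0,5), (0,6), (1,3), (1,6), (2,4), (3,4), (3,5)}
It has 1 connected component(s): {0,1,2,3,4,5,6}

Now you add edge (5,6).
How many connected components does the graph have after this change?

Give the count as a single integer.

Initial component count: 1
Add (5,6): endpoints already in same component. Count unchanged: 1.
New component count: 1

Answer: 1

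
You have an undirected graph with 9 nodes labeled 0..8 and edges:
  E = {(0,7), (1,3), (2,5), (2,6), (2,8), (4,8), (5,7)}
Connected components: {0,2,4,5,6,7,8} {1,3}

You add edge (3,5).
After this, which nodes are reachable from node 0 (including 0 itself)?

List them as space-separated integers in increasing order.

Before: nodes reachable from 0: {0,2,4,5,6,7,8}
Adding (3,5): merges 0's component with another. Reachability grows.
After: nodes reachable from 0: {0,1,2,3,4,5,6,7,8}

Answer: 0 1 2 3 4 5 6 7 8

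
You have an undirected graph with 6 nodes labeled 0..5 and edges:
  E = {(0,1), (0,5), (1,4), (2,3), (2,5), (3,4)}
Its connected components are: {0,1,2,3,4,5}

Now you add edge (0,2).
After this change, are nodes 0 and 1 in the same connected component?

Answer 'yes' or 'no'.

Initial components: {0,1,2,3,4,5}
Adding edge (0,2): both already in same component {0,1,2,3,4,5}. No change.
New components: {0,1,2,3,4,5}
Are 0 and 1 in the same component? yes

Answer: yes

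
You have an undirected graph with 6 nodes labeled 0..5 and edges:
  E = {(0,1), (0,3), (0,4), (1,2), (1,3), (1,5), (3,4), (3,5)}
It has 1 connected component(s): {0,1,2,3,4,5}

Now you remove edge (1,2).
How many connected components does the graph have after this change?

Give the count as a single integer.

Initial component count: 1
Remove (1,2): it was a bridge. Count increases: 1 -> 2.
  After removal, components: {0,1,3,4,5} {2}
New component count: 2

Answer: 2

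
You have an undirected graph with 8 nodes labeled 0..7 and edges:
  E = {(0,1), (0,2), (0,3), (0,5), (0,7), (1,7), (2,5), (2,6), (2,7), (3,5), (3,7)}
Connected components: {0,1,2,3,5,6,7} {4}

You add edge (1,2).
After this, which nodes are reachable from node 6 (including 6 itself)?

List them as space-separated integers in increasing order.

Before: nodes reachable from 6: {0,1,2,3,5,6,7}
Adding (1,2): both endpoints already in same component. Reachability from 6 unchanged.
After: nodes reachable from 6: {0,1,2,3,5,6,7}

Answer: 0 1 2 3 5 6 7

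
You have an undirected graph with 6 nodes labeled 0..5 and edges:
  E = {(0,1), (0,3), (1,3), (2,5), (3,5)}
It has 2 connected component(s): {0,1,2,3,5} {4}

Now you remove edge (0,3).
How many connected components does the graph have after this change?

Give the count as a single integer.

Answer: 2

Derivation:
Initial component count: 2
Remove (0,3): not a bridge. Count unchanged: 2.
  After removal, components: {0,1,2,3,5} {4}
New component count: 2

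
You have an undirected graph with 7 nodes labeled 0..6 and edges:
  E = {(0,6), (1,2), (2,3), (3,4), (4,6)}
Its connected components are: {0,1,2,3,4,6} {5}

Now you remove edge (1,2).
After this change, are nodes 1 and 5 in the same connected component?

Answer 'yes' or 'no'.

Initial components: {0,1,2,3,4,6} {5}
Removing edge (1,2): it was a bridge — component count 2 -> 3.
New components: {0,2,3,4,6} {1} {5}
Are 1 and 5 in the same component? no

Answer: no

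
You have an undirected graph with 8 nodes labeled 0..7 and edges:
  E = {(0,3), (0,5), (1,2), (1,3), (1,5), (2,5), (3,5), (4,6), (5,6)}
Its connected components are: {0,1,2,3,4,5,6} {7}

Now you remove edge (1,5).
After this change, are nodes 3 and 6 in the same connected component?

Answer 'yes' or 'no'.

Initial components: {0,1,2,3,4,5,6} {7}
Removing edge (1,5): not a bridge — component count unchanged at 2.
New components: {0,1,2,3,4,5,6} {7}
Are 3 and 6 in the same component? yes

Answer: yes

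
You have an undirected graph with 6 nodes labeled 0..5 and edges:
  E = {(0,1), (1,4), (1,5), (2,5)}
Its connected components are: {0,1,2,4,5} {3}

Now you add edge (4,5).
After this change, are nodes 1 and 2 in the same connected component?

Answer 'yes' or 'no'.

Answer: yes

Derivation:
Initial components: {0,1,2,4,5} {3}
Adding edge (4,5): both already in same component {0,1,2,4,5}. No change.
New components: {0,1,2,4,5} {3}
Are 1 and 2 in the same component? yes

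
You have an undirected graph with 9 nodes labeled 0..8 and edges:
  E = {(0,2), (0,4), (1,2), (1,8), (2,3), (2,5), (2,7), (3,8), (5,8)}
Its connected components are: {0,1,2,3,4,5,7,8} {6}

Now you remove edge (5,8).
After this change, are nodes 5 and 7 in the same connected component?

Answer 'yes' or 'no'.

Answer: yes

Derivation:
Initial components: {0,1,2,3,4,5,7,8} {6}
Removing edge (5,8): not a bridge — component count unchanged at 2.
New components: {0,1,2,3,4,5,7,8} {6}
Are 5 and 7 in the same component? yes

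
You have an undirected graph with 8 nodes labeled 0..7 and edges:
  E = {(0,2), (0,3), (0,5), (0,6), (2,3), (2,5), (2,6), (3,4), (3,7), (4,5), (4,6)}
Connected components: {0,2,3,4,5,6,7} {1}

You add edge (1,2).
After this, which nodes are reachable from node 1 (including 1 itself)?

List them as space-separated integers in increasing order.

Answer: 0 1 2 3 4 5 6 7

Derivation:
Before: nodes reachable from 1: {1}
Adding (1,2): merges 1's component with another. Reachability grows.
After: nodes reachable from 1: {0,1,2,3,4,5,6,7}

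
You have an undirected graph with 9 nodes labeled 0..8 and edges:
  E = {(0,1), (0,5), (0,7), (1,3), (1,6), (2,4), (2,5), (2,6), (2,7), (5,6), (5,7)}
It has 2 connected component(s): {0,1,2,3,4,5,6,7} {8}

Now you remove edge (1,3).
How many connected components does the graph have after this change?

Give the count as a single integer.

Initial component count: 2
Remove (1,3): it was a bridge. Count increases: 2 -> 3.
  After removal, components: {0,1,2,4,5,6,7} {3} {8}
New component count: 3

Answer: 3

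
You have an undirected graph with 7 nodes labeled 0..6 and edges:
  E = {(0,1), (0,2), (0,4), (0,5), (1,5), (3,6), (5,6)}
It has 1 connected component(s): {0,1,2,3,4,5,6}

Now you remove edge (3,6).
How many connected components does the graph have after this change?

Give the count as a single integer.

Answer: 2

Derivation:
Initial component count: 1
Remove (3,6): it was a bridge. Count increases: 1 -> 2.
  After removal, components: {0,1,2,4,5,6} {3}
New component count: 2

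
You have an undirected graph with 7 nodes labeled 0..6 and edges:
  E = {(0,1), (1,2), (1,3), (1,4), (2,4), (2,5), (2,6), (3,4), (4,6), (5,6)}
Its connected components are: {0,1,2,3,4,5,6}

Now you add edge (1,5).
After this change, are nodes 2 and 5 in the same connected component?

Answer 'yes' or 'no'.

Answer: yes

Derivation:
Initial components: {0,1,2,3,4,5,6}
Adding edge (1,5): both already in same component {0,1,2,3,4,5,6}. No change.
New components: {0,1,2,3,4,5,6}
Are 2 and 5 in the same component? yes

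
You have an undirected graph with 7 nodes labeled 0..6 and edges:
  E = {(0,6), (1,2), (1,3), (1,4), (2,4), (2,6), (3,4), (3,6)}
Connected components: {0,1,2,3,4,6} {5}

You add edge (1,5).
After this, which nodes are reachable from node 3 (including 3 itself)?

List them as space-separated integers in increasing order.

Answer: 0 1 2 3 4 5 6

Derivation:
Before: nodes reachable from 3: {0,1,2,3,4,6}
Adding (1,5): merges 3's component with another. Reachability grows.
After: nodes reachable from 3: {0,1,2,3,4,5,6}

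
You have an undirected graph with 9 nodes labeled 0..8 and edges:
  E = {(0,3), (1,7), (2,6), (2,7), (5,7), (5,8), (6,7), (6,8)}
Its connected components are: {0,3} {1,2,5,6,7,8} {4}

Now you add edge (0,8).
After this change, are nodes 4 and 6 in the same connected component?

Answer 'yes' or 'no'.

Initial components: {0,3} {1,2,5,6,7,8} {4}
Adding edge (0,8): merges {0,3} and {1,2,5,6,7,8}.
New components: {0,1,2,3,5,6,7,8} {4}
Are 4 and 6 in the same component? no

Answer: no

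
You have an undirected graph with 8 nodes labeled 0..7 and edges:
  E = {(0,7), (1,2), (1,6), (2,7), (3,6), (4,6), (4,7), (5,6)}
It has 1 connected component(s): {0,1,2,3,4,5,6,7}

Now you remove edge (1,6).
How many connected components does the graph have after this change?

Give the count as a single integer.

Initial component count: 1
Remove (1,6): not a bridge. Count unchanged: 1.
  After removal, components: {0,1,2,3,4,5,6,7}
New component count: 1

Answer: 1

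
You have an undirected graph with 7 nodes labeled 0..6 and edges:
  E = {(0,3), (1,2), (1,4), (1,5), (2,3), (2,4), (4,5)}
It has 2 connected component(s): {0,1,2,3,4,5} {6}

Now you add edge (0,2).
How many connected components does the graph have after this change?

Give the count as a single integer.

Initial component count: 2
Add (0,2): endpoints already in same component. Count unchanged: 2.
New component count: 2

Answer: 2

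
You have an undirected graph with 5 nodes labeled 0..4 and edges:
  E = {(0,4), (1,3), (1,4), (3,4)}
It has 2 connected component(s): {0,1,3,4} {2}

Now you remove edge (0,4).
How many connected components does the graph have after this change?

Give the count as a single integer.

Answer: 3

Derivation:
Initial component count: 2
Remove (0,4): it was a bridge. Count increases: 2 -> 3.
  After removal, components: {0} {1,3,4} {2}
New component count: 3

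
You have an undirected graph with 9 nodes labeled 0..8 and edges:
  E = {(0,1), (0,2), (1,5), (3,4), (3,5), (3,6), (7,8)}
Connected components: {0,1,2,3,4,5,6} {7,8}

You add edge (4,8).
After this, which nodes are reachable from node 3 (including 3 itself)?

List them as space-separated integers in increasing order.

Before: nodes reachable from 3: {0,1,2,3,4,5,6}
Adding (4,8): merges 3's component with another. Reachability grows.
After: nodes reachable from 3: {0,1,2,3,4,5,6,7,8}

Answer: 0 1 2 3 4 5 6 7 8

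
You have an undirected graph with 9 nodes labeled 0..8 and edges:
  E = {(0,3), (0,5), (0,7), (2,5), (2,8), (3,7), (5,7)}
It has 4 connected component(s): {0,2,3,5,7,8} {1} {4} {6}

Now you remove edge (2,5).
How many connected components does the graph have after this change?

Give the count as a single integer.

Answer: 5

Derivation:
Initial component count: 4
Remove (2,5): it was a bridge. Count increases: 4 -> 5.
  After removal, components: {0,3,5,7} {1} {2,8} {4} {6}
New component count: 5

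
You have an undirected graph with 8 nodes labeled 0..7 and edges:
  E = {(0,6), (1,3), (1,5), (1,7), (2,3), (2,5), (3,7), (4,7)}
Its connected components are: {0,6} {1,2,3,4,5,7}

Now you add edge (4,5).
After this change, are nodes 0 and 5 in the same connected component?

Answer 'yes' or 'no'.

Answer: no

Derivation:
Initial components: {0,6} {1,2,3,4,5,7}
Adding edge (4,5): both already in same component {1,2,3,4,5,7}. No change.
New components: {0,6} {1,2,3,4,5,7}
Are 0 and 5 in the same component? no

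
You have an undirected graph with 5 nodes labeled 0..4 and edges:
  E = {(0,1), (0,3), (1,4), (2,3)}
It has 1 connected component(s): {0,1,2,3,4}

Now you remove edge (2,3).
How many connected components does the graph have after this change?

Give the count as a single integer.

Initial component count: 1
Remove (2,3): it was a bridge. Count increases: 1 -> 2.
  After removal, components: {0,1,3,4} {2}
New component count: 2

Answer: 2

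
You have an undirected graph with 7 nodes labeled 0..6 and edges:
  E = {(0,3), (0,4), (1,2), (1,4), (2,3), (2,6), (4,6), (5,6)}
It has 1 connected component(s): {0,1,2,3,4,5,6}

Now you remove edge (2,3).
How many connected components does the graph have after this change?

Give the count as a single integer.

Answer: 1

Derivation:
Initial component count: 1
Remove (2,3): not a bridge. Count unchanged: 1.
  After removal, components: {0,1,2,3,4,5,6}
New component count: 1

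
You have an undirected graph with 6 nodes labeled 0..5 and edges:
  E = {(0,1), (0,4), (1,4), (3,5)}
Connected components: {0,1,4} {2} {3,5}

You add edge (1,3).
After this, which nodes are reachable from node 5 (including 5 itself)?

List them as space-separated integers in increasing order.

Answer: 0 1 3 4 5

Derivation:
Before: nodes reachable from 5: {3,5}
Adding (1,3): merges 5's component with another. Reachability grows.
After: nodes reachable from 5: {0,1,3,4,5}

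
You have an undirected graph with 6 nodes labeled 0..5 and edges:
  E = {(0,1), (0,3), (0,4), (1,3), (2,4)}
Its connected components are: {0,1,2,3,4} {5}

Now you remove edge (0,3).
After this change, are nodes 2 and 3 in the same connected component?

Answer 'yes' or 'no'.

Initial components: {0,1,2,3,4} {5}
Removing edge (0,3): not a bridge — component count unchanged at 2.
New components: {0,1,2,3,4} {5}
Are 2 and 3 in the same component? yes

Answer: yes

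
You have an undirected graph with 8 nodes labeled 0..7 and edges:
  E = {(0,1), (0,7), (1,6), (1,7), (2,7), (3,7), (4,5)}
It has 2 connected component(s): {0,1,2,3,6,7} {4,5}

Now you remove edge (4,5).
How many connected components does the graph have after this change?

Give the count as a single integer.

Answer: 3

Derivation:
Initial component count: 2
Remove (4,5): it was a bridge. Count increases: 2 -> 3.
  After removal, components: {0,1,2,3,6,7} {4} {5}
New component count: 3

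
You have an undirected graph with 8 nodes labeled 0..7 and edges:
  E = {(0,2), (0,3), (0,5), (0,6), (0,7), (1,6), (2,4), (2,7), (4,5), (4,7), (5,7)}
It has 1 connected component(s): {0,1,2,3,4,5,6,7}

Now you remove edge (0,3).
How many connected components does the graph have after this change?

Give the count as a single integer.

Initial component count: 1
Remove (0,3): it was a bridge. Count increases: 1 -> 2.
  After removal, components: {0,1,2,4,5,6,7} {3}
New component count: 2

Answer: 2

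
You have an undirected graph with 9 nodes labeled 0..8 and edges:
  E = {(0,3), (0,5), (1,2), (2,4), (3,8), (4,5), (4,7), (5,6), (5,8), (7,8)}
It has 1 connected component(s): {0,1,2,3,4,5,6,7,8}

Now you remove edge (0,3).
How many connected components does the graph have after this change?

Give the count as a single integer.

Answer: 1

Derivation:
Initial component count: 1
Remove (0,3): not a bridge. Count unchanged: 1.
  After removal, components: {0,1,2,3,4,5,6,7,8}
New component count: 1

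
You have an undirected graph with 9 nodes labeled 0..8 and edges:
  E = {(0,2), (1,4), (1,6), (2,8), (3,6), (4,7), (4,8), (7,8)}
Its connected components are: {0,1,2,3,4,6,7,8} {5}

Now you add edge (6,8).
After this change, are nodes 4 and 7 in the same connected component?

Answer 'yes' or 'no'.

Answer: yes

Derivation:
Initial components: {0,1,2,3,4,6,7,8} {5}
Adding edge (6,8): both already in same component {0,1,2,3,4,6,7,8}. No change.
New components: {0,1,2,3,4,6,7,8} {5}
Are 4 and 7 in the same component? yes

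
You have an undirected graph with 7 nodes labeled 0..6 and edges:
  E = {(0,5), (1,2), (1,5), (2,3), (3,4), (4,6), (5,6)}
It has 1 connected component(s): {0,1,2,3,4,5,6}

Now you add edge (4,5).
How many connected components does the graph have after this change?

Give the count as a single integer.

Answer: 1

Derivation:
Initial component count: 1
Add (4,5): endpoints already in same component. Count unchanged: 1.
New component count: 1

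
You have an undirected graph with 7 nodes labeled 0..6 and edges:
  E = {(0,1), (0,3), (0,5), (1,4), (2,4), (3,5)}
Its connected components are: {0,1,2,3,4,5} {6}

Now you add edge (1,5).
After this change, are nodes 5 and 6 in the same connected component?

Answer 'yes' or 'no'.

Answer: no

Derivation:
Initial components: {0,1,2,3,4,5} {6}
Adding edge (1,5): both already in same component {0,1,2,3,4,5}. No change.
New components: {0,1,2,3,4,5} {6}
Are 5 and 6 in the same component? no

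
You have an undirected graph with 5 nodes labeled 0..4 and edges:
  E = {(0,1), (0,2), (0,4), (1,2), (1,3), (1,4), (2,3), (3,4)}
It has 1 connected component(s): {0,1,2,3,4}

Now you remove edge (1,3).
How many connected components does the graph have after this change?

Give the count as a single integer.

Answer: 1

Derivation:
Initial component count: 1
Remove (1,3): not a bridge. Count unchanged: 1.
  After removal, components: {0,1,2,3,4}
New component count: 1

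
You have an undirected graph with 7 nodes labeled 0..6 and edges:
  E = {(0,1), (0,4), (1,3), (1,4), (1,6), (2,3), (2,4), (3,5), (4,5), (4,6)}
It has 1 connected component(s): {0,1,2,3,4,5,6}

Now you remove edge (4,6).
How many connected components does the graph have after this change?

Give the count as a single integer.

Initial component count: 1
Remove (4,6): not a bridge. Count unchanged: 1.
  After removal, components: {0,1,2,3,4,5,6}
New component count: 1

Answer: 1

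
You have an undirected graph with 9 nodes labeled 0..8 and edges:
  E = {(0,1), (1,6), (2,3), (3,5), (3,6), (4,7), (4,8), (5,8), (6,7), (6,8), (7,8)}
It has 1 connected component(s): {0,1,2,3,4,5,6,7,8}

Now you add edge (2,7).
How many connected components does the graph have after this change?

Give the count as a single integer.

Answer: 1

Derivation:
Initial component count: 1
Add (2,7): endpoints already in same component. Count unchanged: 1.
New component count: 1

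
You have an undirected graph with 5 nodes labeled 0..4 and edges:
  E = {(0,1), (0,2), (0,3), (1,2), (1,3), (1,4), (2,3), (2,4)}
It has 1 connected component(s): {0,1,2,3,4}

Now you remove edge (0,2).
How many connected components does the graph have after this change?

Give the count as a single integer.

Answer: 1

Derivation:
Initial component count: 1
Remove (0,2): not a bridge. Count unchanged: 1.
  After removal, components: {0,1,2,3,4}
New component count: 1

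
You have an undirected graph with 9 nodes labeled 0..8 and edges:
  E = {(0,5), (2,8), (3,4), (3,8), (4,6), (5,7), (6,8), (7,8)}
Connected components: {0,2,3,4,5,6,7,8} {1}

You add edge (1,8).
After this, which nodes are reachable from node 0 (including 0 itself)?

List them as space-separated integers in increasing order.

Answer: 0 1 2 3 4 5 6 7 8

Derivation:
Before: nodes reachable from 0: {0,2,3,4,5,6,7,8}
Adding (1,8): merges 0's component with another. Reachability grows.
After: nodes reachable from 0: {0,1,2,3,4,5,6,7,8}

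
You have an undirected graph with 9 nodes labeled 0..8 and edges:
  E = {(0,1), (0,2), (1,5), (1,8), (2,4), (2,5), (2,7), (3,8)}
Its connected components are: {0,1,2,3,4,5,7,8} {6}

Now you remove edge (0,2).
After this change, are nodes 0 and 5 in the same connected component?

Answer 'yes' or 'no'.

Answer: yes

Derivation:
Initial components: {0,1,2,3,4,5,7,8} {6}
Removing edge (0,2): not a bridge — component count unchanged at 2.
New components: {0,1,2,3,4,5,7,8} {6}
Are 0 and 5 in the same component? yes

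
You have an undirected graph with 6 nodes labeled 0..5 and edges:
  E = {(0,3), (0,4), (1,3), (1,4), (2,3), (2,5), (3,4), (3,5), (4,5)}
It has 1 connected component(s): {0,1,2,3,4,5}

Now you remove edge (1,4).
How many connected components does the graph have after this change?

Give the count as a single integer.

Initial component count: 1
Remove (1,4): not a bridge. Count unchanged: 1.
  After removal, components: {0,1,2,3,4,5}
New component count: 1

Answer: 1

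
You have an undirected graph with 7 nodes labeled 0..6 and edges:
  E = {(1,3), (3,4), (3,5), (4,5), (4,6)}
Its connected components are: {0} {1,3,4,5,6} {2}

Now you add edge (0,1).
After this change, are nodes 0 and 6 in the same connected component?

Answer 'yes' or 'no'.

Initial components: {0} {1,3,4,5,6} {2}
Adding edge (0,1): merges {0} and {1,3,4,5,6}.
New components: {0,1,3,4,5,6} {2}
Are 0 and 6 in the same component? yes

Answer: yes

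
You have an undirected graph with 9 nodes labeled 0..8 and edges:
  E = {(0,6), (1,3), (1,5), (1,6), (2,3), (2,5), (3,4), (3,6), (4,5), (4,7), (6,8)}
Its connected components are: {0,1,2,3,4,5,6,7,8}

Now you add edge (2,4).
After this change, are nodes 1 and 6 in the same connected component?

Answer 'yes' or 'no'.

Initial components: {0,1,2,3,4,5,6,7,8}
Adding edge (2,4): both already in same component {0,1,2,3,4,5,6,7,8}. No change.
New components: {0,1,2,3,4,5,6,7,8}
Are 1 and 6 in the same component? yes

Answer: yes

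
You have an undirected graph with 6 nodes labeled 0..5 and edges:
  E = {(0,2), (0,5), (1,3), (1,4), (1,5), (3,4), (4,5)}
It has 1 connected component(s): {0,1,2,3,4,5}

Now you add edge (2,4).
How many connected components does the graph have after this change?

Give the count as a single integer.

Answer: 1

Derivation:
Initial component count: 1
Add (2,4): endpoints already in same component. Count unchanged: 1.
New component count: 1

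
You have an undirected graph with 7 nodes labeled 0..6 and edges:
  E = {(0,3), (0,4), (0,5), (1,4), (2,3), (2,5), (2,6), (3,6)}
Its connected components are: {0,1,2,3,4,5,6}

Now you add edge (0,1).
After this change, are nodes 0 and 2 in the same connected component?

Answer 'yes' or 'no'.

Answer: yes

Derivation:
Initial components: {0,1,2,3,4,5,6}
Adding edge (0,1): both already in same component {0,1,2,3,4,5,6}. No change.
New components: {0,1,2,3,4,5,6}
Are 0 and 2 in the same component? yes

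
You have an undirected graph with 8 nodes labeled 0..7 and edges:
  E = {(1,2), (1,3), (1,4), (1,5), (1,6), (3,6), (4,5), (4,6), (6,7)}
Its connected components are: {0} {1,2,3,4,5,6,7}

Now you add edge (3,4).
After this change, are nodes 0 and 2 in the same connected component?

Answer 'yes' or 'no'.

Initial components: {0} {1,2,3,4,5,6,7}
Adding edge (3,4): both already in same component {1,2,3,4,5,6,7}. No change.
New components: {0} {1,2,3,4,5,6,7}
Are 0 and 2 in the same component? no

Answer: no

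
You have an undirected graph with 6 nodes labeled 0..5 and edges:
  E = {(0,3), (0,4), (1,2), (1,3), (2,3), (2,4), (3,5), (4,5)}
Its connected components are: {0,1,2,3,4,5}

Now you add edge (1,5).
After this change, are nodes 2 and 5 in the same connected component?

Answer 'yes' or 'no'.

Answer: yes

Derivation:
Initial components: {0,1,2,3,4,5}
Adding edge (1,5): both already in same component {0,1,2,3,4,5}. No change.
New components: {0,1,2,3,4,5}
Are 2 and 5 in the same component? yes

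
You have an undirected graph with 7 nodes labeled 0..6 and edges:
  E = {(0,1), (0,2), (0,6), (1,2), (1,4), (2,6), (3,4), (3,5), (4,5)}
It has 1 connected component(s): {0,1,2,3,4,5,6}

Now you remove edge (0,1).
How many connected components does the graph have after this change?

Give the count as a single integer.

Initial component count: 1
Remove (0,1): not a bridge. Count unchanged: 1.
  After removal, components: {0,1,2,3,4,5,6}
New component count: 1

Answer: 1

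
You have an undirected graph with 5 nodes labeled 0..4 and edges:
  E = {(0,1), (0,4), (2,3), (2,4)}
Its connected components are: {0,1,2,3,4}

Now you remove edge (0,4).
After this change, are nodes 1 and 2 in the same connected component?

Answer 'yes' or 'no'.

Answer: no

Derivation:
Initial components: {0,1,2,3,4}
Removing edge (0,4): it was a bridge — component count 1 -> 2.
New components: {0,1} {2,3,4}
Are 1 and 2 in the same component? no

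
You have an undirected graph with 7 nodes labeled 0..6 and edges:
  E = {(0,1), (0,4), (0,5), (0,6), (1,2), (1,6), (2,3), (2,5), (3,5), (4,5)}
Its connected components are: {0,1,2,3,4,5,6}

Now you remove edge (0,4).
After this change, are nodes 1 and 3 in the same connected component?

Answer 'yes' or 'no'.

Answer: yes

Derivation:
Initial components: {0,1,2,3,4,5,6}
Removing edge (0,4): not a bridge — component count unchanged at 1.
New components: {0,1,2,3,4,5,6}
Are 1 and 3 in the same component? yes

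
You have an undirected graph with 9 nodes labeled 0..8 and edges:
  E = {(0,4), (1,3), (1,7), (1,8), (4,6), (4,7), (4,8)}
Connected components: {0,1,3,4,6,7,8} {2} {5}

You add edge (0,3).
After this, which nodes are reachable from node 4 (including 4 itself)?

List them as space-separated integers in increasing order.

Before: nodes reachable from 4: {0,1,3,4,6,7,8}
Adding (0,3): both endpoints already in same component. Reachability from 4 unchanged.
After: nodes reachable from 4: {0,1,3,4,6,7,8}

Answer: 0 1 3 4 6 7 8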